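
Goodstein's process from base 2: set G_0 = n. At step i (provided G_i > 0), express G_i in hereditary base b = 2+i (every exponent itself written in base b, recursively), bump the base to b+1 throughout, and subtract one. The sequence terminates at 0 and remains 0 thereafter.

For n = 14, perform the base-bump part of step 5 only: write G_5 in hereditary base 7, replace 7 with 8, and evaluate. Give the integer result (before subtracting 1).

G_0 = 14. HB_2(14) = 2^(2 + 1) + 2^2 + 2. Bump = 111. G_1 = 110.
G_1 = 110. HB_3(110) = 3^(3 + 1) + 3^3 + 2. Bump = 1282. G_2 = 1281.
G_2 = 1281. HB_4(1281) = 4^(4 + 1) + 4^4 + 1. Bump = 18751. G_3 = 18750.
G_3 = 18750. HB_5(18750) = 5^(5 + 1) + 5^5. Bump = 326592. G_4 = 326591.
G_4 = 326591. HB_6(326591) = 6^(6 + 1) + 5·6^5 + 5·6^4 + 5·6^3 + 5·6^2 + 5·6 + 5. Bump = 5862841. G_5 = 5862840.

134404972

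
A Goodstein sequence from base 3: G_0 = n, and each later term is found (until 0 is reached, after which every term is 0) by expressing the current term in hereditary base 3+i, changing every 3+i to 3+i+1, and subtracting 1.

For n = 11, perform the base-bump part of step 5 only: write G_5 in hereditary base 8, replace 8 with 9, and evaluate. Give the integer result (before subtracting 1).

48

11 —HB3→ 3^2 + 2 —bump→ 4^2 + 2 = 18 —(−1)→ 17
17 —HB4→ 4^2 + 1 —bump→ 5^2 + 1 = 26 —(−1)→ 25
25 —HB5→ 5^2 —bump→ 6^2 = 36 —(−1)→ 35
35 —HB6→ 5·6 + 5 —bump→ 5·7 + 5 = 40 —(−1)→ 39
39 —HB7→ 5·7 + 4 —bump→ 5·8 + 4 = 44 —(−1)→ 43
43 —HB8→ 5·8 + 3 —bump→ 5·9 + 3 = 48 —(−1)→ 47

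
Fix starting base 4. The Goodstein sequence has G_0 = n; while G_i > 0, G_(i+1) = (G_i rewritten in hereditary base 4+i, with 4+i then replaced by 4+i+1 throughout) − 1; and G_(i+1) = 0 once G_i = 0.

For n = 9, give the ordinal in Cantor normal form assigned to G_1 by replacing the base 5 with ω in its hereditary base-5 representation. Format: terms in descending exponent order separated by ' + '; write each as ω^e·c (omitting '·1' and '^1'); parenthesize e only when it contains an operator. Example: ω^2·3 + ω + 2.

ω·2

G_0=9  [base 4] 2·4 + 1  →[4↦5]→  2·5 + 1 = 11  −1 ⇒ G_1=10
G_1=10  [base 5] 2·5  →[5↦6]→  2·6 = 12  −1 ⇒ G_2=11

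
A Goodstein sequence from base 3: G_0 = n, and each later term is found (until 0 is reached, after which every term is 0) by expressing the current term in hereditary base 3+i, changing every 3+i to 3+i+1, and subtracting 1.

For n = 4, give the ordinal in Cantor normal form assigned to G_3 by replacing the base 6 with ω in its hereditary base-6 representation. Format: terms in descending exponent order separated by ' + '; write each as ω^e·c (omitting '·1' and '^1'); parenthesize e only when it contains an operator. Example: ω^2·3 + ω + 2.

3

base 3: 4 = 3 + 1; at 4: 4 + 1 = 5; next = 4
base 4: 4 = 4; at 5: 5 = 5; next = 4
base 5: 4 = 4; at 6: 4 = 4; next = 3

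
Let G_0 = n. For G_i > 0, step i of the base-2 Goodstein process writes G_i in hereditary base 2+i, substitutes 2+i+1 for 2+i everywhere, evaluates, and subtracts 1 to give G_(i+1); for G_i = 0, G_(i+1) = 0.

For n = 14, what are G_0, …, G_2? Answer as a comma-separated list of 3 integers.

14, 110, 1281

G_0 = 14. HB_2(14) = 2^(2 + 1) + 2^2 + 2. Bump = 111. G_1 = 110.
G_1 = 110. HB_3(110) = 3^(3 + 1) + 3^3 + 2. Bump = 1282. G_2 = 1281.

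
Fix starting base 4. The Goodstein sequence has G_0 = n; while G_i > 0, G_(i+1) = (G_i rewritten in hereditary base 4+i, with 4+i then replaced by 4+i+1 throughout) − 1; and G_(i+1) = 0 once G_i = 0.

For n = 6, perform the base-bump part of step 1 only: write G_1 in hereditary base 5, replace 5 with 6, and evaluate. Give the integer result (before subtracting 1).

7

6 —HB4→ 4 + 2 —bump→ 5 + 2 = 7 —(−1)→ 6
6 —HB5→ 5 + 1 —bump→ 6 + 1 = 7 —(−1)→ 6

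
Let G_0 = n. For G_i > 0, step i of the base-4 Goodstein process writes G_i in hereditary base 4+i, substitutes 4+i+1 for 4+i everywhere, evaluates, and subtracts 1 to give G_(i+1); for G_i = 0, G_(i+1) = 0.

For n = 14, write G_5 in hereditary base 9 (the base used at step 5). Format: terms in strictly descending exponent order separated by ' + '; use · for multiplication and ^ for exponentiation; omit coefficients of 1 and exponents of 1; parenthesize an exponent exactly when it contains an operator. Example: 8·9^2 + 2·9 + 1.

2·9 + 4

G_0=14  [base 4] 3·4 + 2  →[4↦5]→  3·5 + 2 = 17  −1 ⇒ G_1=16
G_1=16  [base 5] 3·5 + 1  →[5↦6]→  3·6 + 1 = 19  −1 ⇒ G_2=18
G_2=18  [base 6] 3·6  →[6↦7]→  3·7 = 21  −1 ⇒ G_3=20
G_3=20  [base 7] 2·7 + 6  →[7↦8]→  2·8 + 6 = 22  −1 ⇒ G_4=21
G_4=21  [base 8] 2·8 + 5  →[8↦9]→  2·9 + 5 = 23  −1 ⇒ G_5=22
G_5=22  [base 9] 2·9 + 4  →[9↦10]→  2·10 + 4 = 24  −1 ⇒ G_6=23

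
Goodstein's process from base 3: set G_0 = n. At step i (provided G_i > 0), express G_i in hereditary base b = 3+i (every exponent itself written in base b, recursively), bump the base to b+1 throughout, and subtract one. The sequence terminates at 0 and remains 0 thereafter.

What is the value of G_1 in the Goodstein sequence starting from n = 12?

19

[0] 12 ≡ 3^2 + 3 (base 3). Lift 4: 20. −1: 19.
[1] 19 ≡ 4^2 + 3 (base 4). Lift 5: 28. −1: 27.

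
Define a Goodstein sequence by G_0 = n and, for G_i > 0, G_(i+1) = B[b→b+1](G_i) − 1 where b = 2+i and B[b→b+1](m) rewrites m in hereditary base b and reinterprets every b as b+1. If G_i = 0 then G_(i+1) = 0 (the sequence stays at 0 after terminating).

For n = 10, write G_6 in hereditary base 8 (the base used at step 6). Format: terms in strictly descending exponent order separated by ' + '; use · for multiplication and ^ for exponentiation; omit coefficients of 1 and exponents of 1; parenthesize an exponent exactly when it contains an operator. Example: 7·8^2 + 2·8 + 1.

5·8^8 + 5·8^5 + 5·8^4 + 5·8^3 + 5·8^2 + 5·8 + 3

base 2: 10 = 2^(2 + 1) + 2; at 3: 3^(3 + 1) + 3 = 84; next = 83
base 3: 83 = 3^(3 + 1) + 2; at 4: 4^(4 + 1) + 2 = 1026; next = 1025
base 4: 1025 = 4^(4 + 1) + 1; at 5: 5^(5 + 1) + 1 = 15626; next = 15625
base 5: 15625 = 5^(5 + 1); at 6: 6^(6 + 1) = 279936; next = 279935
base 6: 279935 = 5·6^6 + 5·6^5 + 5·6^4 + 5·6^3 + 5·6^2 + 5·6 + 5; at 7: 5·7^7 + 5·7^5 + 5·7^4 + 5·7^3 + 5·7^2 + 5·7 + 5 = 4215755; next = 4215754
base 7: 4215754 = 5·7^7 + 5·7^5 + 5·7^4 + 5·7^3 + 5·7^2 + 5·7 + 4; at 8: 5·8^8 + 5·8^5 + 5·8^4 + 5·8^3 + 5·8^2 + 5·8 + 4 = 84073324; next = 84073323
base 8: 84073323 = 5·8^8 + 5·8^5 + 5·8^4 + 5·8^3 + 5·8^2 + 5·8 + 3; at 9: 5·9^9 + 5·9^5 + 5·9^4 + 5·9^3 + 5·9^2 + 5·9 + 3 = 1937434593; next = 1937434592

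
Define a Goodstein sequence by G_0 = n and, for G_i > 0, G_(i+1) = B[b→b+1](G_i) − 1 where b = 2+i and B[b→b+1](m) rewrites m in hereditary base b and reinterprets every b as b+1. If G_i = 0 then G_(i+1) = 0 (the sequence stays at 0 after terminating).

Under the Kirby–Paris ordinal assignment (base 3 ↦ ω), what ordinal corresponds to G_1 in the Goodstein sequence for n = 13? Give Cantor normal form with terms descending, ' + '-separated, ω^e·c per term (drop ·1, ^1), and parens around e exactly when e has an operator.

[0] 13 ≡ 2^(2 + 1) + 2^2 + 1 (base 2). Lift 3: 109. −1: 108.
[1] 108 ≡ 3^(3 + 1) + 3^3 (base 3). Lift 4: 1280. −1: 1279.

ω^(ω + 1) + ω^ω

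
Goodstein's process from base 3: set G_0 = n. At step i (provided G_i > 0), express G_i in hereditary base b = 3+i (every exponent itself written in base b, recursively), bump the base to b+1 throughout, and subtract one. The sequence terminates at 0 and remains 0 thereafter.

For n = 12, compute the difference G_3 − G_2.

10

12 —HB3→ 3^2 + 3 —bump→ 4^2 + 4 = 20 —(−1)→ 19
19 —HB4→ 4^2 + 3 —bump→ 5^2 + 3 = 28 —(−1)→ 27
27 —HB5→ 5^2 + 2 —bump→ 6^2 + 2 = 38 —(−1)→ 37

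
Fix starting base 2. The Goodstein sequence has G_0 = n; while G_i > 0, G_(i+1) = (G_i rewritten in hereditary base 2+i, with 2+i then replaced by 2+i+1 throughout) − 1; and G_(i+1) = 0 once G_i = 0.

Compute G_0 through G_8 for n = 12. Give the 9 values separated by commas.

12, 107, 1065, 15685, 280019, 5764910, 134217867, 3486784574, 100000000211

step 0: 12 = 2^(2 + 1) + 2^2; sub 3 for 2: 3^(3 + 1) + 3^3; = 108; G_1 = 108−1 = 107
step 1: 107 = 3^(3 + 1) + 2·3^2 + 2·3 + 2; sub 4 for 3: 4^(4 + 1) + 2·4^2 + 2·4 + 2; = 1066; G_2 = 1066−1 = 1065
step 2: 1065 = 4^(4 + 1) + 2·4^2 + 2·4 + 1; sub 5 for 4: 5^(5 + 1) + 2·5^2 + 2·5 + 1; = 15686; G_3 = 15686−1 = 15685
step 3: 15685 = 5^(5 + 1) + 2·5^2 + 2·5; sub 6 for 5: 6^(6 + 1) + 2·6^2 + 2·6; = 280020; G_4 = 280020−1 = 280019
step 4: 280019 = 6^(6 + 1) + 2·6^2 + 6 + 5; sub 7 for 6: 7^(7 + 1) + 2·7^2 + 7 + 5; = 5764911; G_5 = 5764911−1 = 5764910
step 5: 5764910 = 7^(7 + 1) + 2·7^2 + 7 + 4; sub 8 for 7: 8^(8 + 1) + 2·8^2 + 8 + 4; = 134217868; G_6 = 134217868−1 = 134217867
step 6: 134217867 = 8^(8 + 1) + 2·8^2 + 8 + 3; sub 9 for 8: 9^(9 + 1) + 2·9^2 + 9 + 3; = 3486784575; G_7 = 3486784575−1 = 3486784574
step 7: 3486784574 = 9^(9 + 1) + 2·9^2 + 9 + 2; sub 10 for 9: 10^(10 + 1) + 2·10^2 + 10 + 2; = 100000000212; G_8 = 100000000212−1 = 100000000211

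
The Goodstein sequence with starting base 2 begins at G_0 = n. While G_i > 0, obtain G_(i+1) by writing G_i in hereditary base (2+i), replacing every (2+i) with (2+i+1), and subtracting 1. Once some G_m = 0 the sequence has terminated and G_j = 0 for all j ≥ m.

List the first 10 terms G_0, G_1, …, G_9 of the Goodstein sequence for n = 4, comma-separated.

4, 26, 41, 60, 83, 109, 139, 173, 211, 253

[0] 4 ≡ 2^2 (base 2). Lift 3: 27. −1: 26.
[1] 26 ≡ 2·3^2 + 2·3 + 2 (base 3). Lift 4: 42. −1: 41.
[2] 41 ≡ 2·4^2 + 2·4 + 1 (base 4). Lift 5: 61. −1: 60.
[3] 60 ≡ 2·5^2 + 2·5 (base 5). Lift 6: 84. −1: 83.
[4] 83 ≡ 2·6^2 + 6 + 5 (base 6). Lift 7: 110. −1: 109.
[5] 109 ≡ 2·7^2 + 7 + 4 (base 7). Lift 8: 140. −1: 139.
[6] 139 ≡ 2·8^2 + 8 + 3 (base 8). Lift 9: 174. −1: 173.
[7] 173 ≡ 2·9^2 + 9 + 2 (base 9). Lift 10: 212. −1: 211.
[8] 211 ≡ 2·10^2 + 10 + 1 (base 10). Lift 11: 254. −1: 253.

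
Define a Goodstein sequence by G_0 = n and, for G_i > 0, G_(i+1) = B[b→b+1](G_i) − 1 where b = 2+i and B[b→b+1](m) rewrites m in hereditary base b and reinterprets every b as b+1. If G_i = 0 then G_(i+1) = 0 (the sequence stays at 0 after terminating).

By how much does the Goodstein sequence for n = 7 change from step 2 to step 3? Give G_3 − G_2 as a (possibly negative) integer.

2868

7 —HB2→ 2^2 + 2 + 1 —bump→ 3^3 + 3 + 1 = 31 —(−1)→ 30
30 —HB3→ 3^3 + 3 —bump→ 4^4 + 4 = 260 —(−1)→ 259
259 —HB4→ 4^4 + 3 —bump→ 5^5 + 3 = 3128 —(−1)→ 3127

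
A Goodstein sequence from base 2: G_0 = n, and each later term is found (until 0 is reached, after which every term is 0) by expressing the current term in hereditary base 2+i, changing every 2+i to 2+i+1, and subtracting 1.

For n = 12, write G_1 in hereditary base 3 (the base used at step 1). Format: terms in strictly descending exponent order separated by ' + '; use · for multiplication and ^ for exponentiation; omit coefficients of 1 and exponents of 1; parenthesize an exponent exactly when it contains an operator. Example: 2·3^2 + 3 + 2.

3^(3 + 1) + 2·3^2 + 2·3 + 2

G_0=12  [base 2] 2^(2 + 1) + 2^2  →[2↦3]→  3^(3 + 1) + 3^3 = 108  −1 ⇒ G_1=107
G_1=107  [base 3] 3^(3 + 1) + 2·3^2 + 2·3 + 2  →[3↦4]→  4^(4 + 1) + 2·4^2 + 2·4 + 2 = 1066  −1 ⇒ G_2=1065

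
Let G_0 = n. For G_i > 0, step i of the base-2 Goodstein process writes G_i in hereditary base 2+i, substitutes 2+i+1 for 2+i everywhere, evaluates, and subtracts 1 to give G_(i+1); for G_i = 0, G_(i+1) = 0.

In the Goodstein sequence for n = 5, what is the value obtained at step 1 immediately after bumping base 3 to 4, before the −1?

G_0 = 5. HB_2(5) = 2^2 + 1. Bump = 28. G_1 = 27.
G_1 = 27. HB_3(27) = 3^3. Bump = 256. G_2 = 255.

256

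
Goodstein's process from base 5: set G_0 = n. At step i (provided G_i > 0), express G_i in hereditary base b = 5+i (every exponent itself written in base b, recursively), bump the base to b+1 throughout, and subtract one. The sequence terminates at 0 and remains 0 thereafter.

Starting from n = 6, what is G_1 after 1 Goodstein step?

i=0: 6 = 5 + 1 (b=5); 5→6: 6 + 1 = 7; 7−1 = 6
i=1: 6 = 6 (b=6); 6→7: 7 = 7; 7−1 = 6

6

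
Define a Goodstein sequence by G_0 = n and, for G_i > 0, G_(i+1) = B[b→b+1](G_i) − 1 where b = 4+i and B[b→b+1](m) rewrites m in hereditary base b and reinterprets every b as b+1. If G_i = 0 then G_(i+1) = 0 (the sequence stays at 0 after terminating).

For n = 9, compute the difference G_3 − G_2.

step 0: 9 = 2·4 + 1; sub 5 for 4: 2·5 + 1; = 11; G_1 = 11−1 = 10
step 1: 10 = 2·5; sub 6 for 5: 2·6; = 12; G_2 = 12−1 = 11
step 2: 11 = 6 + 5; sub 7 for 6: 7 + 5; = 12; G_3 = 12−1 = 11

0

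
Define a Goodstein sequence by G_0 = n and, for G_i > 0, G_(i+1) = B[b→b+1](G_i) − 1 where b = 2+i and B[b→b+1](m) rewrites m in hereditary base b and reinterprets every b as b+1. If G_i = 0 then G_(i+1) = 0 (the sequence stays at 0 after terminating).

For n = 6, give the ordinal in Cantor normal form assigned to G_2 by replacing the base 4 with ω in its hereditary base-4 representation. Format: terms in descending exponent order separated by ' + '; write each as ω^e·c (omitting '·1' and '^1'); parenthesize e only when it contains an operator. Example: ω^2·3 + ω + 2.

ω^ω + 1

(0) 6|_2 = 2^2 + 2 ↦ 3^3 + 3|_3 = 30 ⇒ 29
(1) 29|_3 = 3^3 + 2 ↦ 4^4 + 2|_4 = 258 ⇒ 257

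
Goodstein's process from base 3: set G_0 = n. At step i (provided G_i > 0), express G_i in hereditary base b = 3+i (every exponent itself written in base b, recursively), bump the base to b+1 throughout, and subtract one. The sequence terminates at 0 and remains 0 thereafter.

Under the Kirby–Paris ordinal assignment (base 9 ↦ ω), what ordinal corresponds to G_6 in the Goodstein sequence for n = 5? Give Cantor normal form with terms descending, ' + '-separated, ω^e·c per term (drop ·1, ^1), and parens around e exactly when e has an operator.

2

G_0 = 5. HB_3(5) = 3 + 2. Bump = 6. G_1 = 5.
G_1 = 5. HB_4(5) = 4 + 1. Bump = 6. G_2 = 5.
G_2 = 5. HB_5(5) = 5. Bump = 6. G_3 = 5.
G_3 = 5. HB_6(5) = 5. Bump = 5. G_4 = 4.
G_4 = 4. HB_7(4) = 4. Bump = 4. G_5 = 3.
G_5 = 3. HB_8(3) = 3. Bump = 3. G_6 = 2.
G_6 = 2. HB_9(2) = 2. Bump = 2. G_7 = 1.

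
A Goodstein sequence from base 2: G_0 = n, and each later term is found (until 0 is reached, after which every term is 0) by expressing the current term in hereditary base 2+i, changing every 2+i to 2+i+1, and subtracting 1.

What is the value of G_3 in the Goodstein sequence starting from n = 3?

3 —HB2→ 2 + 1 —bump→ 3 + 1 = 4 —(−1)→ 3
3 —HB3→ 3 —bump→ 4 = 4 —(−1)→ 3
3 —HB4→ 3 —bump→ 3 = 3 —(−1)→ 2
2 —HB5→ 2 —bump→ 2 = 2 —(−1)→ 1

2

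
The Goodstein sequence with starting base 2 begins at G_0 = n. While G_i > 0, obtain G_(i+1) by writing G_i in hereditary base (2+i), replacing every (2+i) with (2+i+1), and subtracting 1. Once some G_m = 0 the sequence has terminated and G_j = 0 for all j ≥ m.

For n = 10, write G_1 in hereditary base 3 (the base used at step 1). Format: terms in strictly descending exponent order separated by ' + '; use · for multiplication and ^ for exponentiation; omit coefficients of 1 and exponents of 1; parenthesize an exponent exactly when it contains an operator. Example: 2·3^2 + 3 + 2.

(0) 10|_2 = 2^(2 + 1) + 2 ↦ 3^(3 + 1) + 3|_3 = 84 ⇒ 83
(1) 83|_3 = 3^(3 + 1) + 2 ↦ 4^(4 + 1) + 2|_4 = 1026 ⇒ 1025

3^(3 + 1) + 2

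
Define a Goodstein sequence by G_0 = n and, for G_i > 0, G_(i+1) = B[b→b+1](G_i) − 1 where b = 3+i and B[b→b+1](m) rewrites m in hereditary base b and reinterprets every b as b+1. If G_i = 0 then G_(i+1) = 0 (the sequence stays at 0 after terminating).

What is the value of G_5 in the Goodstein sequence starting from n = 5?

3

step 0: 5 = 3 + 2; sub 4 for 3: 4 + 2; = 6; G_1 = 6−1 = 5
step 1: 5 = 4 + 1; sub 5 for 4: 5 + 1; = 6; G_2 = 6−1 = 5
step 2: 5 = 5; sub 6 for 5: 6; = 6; G_3 = 6−1 = 5
step 3: 5 = 5; sub 7 for 6: 5; = 5; G_4 = 5−1 = 4
step 4: 4 = 4; sub 8 for 7: 4; = 4; G_5 = 4−1 = 3
step 5: 3 = 3; sub 9 for 8: 3; = 3; G_6 = 3−1 = 2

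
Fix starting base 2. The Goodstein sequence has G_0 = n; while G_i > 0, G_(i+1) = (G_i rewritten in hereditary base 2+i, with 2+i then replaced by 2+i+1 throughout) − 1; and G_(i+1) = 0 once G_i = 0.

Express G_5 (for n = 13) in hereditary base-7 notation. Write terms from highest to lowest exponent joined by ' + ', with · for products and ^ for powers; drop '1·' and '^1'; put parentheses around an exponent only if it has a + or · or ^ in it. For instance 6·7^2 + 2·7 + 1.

7^(7 + 1) + 3·7^3 + 3·7^2 + 3·7

(0) 13|_2 = 2^(2 + 1) + 2^2 + 1 ↦ 3^(3 + 1) + 3^3 + 1|_3 = 109 ⇒ 108
(1) 108|_3 = 3^(3 + 1) + 3^3 ↦ 4^(4 + 1) + 4^4|_4 = 1280 ⇒ 1279
(2) 1279|_4 = 4^(4 + 1) + 3·4^3 + 3·4^2 + 3·4 + 3 ↦ 5^(5 + 1) + 3·5^3 + 3·5^2 + 3·5 + 3|_5 = 16093 ⇒ 16092
(3) 16092|_5 = 5^(5 + 1) + 3·5^3 + 3·5^2 + 3·5 + 2 ↦ 6^(6 + 1) + 3·6^3 + 3·6^2 + 3·6 + 2|_6 = 280712 ⇒ 280711
(4) 280711|_6 = 6^(6 + 1) + 3·6^3 + 3·6^2 + 3·6 + 1 ↦ 7^(7 + 1) + 3·7^3 + 3·7^2 + 3·7 + 1|_7 = 5765999 ⇒ 5765998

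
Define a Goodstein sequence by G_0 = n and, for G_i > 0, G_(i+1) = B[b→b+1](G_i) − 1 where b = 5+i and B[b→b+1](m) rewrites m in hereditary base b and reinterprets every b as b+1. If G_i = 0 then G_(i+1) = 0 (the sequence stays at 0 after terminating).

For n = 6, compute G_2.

6

6 —HB5→ 5 + 1 —bump→ 6 + 1 = 7 —(−1)→ 6
6 —HB6→ 6 —bump→ 7 = 7 —(−1)→ 6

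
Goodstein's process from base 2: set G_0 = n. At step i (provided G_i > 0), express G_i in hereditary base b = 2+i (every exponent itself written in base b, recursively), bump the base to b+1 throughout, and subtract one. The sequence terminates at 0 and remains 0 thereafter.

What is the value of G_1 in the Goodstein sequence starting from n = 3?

step 0: 3 = 2 + 1; sub 3 for 2: 3 + 1; = 4; G_1 = 4−1 = 3
step 1: 3 = 3; sub 4 for 3: 4; = 4; G_2 = 4−1 = 3

3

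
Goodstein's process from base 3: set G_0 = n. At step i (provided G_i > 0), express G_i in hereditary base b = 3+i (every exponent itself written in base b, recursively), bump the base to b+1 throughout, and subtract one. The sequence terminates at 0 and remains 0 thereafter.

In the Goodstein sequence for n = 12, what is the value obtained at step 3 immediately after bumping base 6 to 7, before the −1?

i=0: 12 = 3^2 + 3 (b=3); 3→4: 4^2 + 4 = 20; 20−1 = 19
i=1: 19 = 4^2 + 3 (b=4); 4→5: 5^2 + 3 = 28; 28−1 = 27
i=2: 27 = 5^2 + 2 (b=5); 5→6: 6^2 + 2 = 38; 38−1 = 37

50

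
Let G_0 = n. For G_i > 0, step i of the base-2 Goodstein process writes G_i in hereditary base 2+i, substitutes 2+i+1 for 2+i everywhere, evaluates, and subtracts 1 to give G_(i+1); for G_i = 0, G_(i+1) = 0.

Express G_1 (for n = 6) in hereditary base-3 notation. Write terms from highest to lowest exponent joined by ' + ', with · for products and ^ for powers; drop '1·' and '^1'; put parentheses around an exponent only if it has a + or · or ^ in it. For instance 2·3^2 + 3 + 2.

step 0: 6 = 2^2 + 2; sub 3 for 2: 3^3 + 3; = 30; G_1 = 30−1 = 29
step 1: 29 = 3^3 + 2; sub 4 for 3: 4^4 + 2; = 258; G_2 = 258−1 = 257

3^3 + 2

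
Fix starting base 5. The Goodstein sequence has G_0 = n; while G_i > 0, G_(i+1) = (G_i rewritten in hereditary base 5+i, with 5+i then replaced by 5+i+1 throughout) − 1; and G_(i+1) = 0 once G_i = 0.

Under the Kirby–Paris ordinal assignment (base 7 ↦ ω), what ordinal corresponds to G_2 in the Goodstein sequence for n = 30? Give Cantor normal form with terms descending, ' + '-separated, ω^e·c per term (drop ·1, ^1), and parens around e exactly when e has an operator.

ω^2 + 4

G_0 = 30. HB_5(30) = 5^2 + 5. Bump = 42. G_1 = 41.
G_1 = 41. HB_6(41) = 6^2 + 5. Bump = 54. G_2 = 53.
G_2 = 53. HB_7(53) = 7^2 + 4. Bump = 68. G_3 = 67.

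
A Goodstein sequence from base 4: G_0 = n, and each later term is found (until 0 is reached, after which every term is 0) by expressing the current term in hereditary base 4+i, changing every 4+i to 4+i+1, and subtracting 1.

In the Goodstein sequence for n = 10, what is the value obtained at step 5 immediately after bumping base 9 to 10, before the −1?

G_0=10  [base 4] 2·4 + 2  →[4↦5]→  2·5 + 2 = 12  −1 ⇒ G_1=11
G_1=11  [base 5] 2·5 + 1  →[5↦6]→  2·6 + 1 = 13  −1 ⇒ G_2=12
G_2=12  [base 6] 2·6  →[6↦7]→  2·7 = 14  −1 ⇒ G_3=13
G_3=13  [base 7] 7 + 6  →[7↦8]→  8 + 6 = 14  −1 ⇒ G_4=13
G_4=13  [base 8] 8 + 5  →[8↦9]→  9 + 5 = 14  −1 ⇒ G_5=13
G_5=13  [base 9] 9 + 4  →[9↦10]→  10 + 4 = 14  −1 ⇒ G_6=13

14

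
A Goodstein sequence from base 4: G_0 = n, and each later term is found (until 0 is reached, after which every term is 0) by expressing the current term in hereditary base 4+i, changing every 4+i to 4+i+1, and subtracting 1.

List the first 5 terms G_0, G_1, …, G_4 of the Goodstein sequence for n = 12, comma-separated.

step 0: 12 = 3·4; sub 5 for 4: 3·5; = 15; G_1 = 15−1 = 14
step 1: 14 = 2·5 + 4; sub 6 for 5: 2·6 + 4; = 16; G_2 = 16−1 = 15
step 2: 15 = 2·6 + 3; sub 7 for 6: 2·7 + 3; = 17; G_3 = 17−1 = 16
step 3: 16 = 2·7 + 2; sub 8 for 7: 2·8 + 2; = 18; G_4 = 18−1 = 17

12, 14, 15, 16, 17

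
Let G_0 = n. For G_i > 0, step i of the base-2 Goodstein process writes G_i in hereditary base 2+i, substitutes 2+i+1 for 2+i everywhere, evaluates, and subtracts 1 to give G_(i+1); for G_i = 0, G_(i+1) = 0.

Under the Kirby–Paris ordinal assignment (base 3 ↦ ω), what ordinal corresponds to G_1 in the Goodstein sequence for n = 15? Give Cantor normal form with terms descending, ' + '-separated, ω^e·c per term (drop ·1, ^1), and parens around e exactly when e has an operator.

i=0: 15 = 2^(2 + 1) + 2^2 + 2 + 1 (b=2); 2→3: 3^(3 + 1) + 3^3 + 3 + 1 = 112; 112−1 = 111
i=1: 111 = 3^(3 + 1) + 3^3 + 3 (b=3); 3→4: 4^(4 + 1) + 4^4 + 4 = 1284; 1284−1 = 1283

ω^(ω + 1) + ω^ω + ω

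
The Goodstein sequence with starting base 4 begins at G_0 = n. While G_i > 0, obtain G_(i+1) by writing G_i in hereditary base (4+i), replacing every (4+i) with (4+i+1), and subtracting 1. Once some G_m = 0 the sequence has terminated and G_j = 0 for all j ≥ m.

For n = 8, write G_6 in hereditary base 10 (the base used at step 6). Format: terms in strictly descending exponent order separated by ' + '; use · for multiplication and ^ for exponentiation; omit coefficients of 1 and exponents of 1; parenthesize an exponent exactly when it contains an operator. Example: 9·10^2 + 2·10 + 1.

9

step 0: 8 = 2·4; sub 5 for 4: 2·5; = 10; G_1 = 10−1 = 9
step 1: 9 = 5 + 4; sub 6 for 5: 6 + 4; = 10; G_2 = 10−1 = 9
step 2: 9 = 6 + 3; sub 7 for 6: 7 + 3; = 10; G_3 = 10−1 = 9
step 3: 9 = 7 + 2; sub 8 for 7: 8 + 2; = 10; G_4 = 10−1 = 9
step 4: 9 = 8 + 1; sub 9 for 8: 9 + 1; = 10; G_5 = 10−1 = 9
step 5: 9 = 9; sub 10 for 9: 10; = 10; G_6 = 10−1 = 9
step 6: 9 = 9; sub 11 for 10: 9; = 9; G_7 = 9−1 = 8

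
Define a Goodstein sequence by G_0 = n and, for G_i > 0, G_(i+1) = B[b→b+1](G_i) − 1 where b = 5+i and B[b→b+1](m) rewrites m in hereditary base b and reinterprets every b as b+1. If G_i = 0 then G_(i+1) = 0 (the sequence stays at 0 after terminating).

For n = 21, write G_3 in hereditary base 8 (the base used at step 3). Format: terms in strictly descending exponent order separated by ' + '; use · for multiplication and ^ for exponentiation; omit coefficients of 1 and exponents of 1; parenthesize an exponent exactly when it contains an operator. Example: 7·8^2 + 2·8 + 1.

3·8 + 5

G_0=21  [base 5] 4·5 + 1  →[5↦6]→  4·6 + 1 = 25  −1 ⇒ G_1=24
G_1=24  [base 6] 4·6  →[6↦7]→  4·7 = 28  −1 ⇒ G_2=27
G_2=27  [base 7] 3·7 + 6  →[7↦8]→  3·8 + 6 = 30  −1 ⇒ G_3=29
G_3=29  [base 8] 3·8 + 5  →[8↦9]→  3·9 + 5 = 32  −1 ⇒ G_4=31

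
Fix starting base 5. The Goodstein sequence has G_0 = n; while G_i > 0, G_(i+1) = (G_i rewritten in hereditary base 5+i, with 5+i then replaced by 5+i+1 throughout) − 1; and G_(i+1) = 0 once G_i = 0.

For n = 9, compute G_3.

9

G_0=9  [base 5] 5 + 4  →[5↦6]→  6 + 4 = 10  −1 ⇒ G_1=9
G_1=9  [base 6] 6 + 3  →[6↦7]→  7 + 3 = 10  −1 ⇒ G_2=9
G_2=9  [base 7] 7 + 2  →[7↦8]→  8 + 2 = 10  −1 ⇒ G_3=9
G_3=9  [base 8] 8 + 1  →[8↦9]→  9 + 1 = 10  −1 ⇒ G_4=9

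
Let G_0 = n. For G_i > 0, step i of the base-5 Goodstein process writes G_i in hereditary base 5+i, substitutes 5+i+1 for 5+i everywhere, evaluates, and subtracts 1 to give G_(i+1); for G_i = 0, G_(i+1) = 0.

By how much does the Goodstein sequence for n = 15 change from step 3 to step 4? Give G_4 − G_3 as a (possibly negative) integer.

i=0: 15 = 3·5 (b=5); 5→6: 3·6 = 18; 18−1 = 17
i=1: 17 = 2·6 + 5 (b=6); 6→7: 2·7 + 5 = 19; 19−1 = 18
i=2: 18 = 2·7 + 4 (b=7); 7→8: 2·8 + 4 = 20; 20−1 = 19
i=3: 19 = 2·8 + 3 (b=8); 8→9: 2·9 + 3 = 21; 21−1 = 20

1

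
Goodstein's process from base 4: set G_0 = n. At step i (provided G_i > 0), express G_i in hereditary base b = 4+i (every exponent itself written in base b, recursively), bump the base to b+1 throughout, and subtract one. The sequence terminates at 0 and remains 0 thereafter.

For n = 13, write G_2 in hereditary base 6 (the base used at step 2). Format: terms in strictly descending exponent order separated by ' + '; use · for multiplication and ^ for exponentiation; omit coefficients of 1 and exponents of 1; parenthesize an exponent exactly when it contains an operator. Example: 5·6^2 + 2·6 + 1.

[0] 13 ≡ 3·4 + 1 (base 4). Lift 5: 16. −1: 15.
[1] 15 ≡ 3·5 (base 5). Lift 6: 18. −1: 17.

2·6 + 5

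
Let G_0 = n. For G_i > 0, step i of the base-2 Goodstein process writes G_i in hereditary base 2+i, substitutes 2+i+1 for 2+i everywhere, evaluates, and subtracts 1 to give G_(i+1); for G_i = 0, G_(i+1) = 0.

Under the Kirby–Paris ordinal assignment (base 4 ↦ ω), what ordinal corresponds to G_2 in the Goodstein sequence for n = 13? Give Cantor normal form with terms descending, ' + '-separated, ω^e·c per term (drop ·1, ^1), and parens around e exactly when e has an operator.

ω^(ω + 1) + ω^3·3 + ω^2·3 + ω·3 + 3

[0] 13 ≡ 2^(2 + 1) + 2^2 + 1 (base 2). Lift 3: 109. −1: 108.
[1] 108 ≡ 3^(3 + 1) + 3^3 (base 3). Lift 4: 1280. −1: 1279.
[2] 1279 ≡ 4^(4 + 1) + 3·4^3 + 3·4^2 + 3·4 + 3 (base 4). Lift 5: 16093. −1: 16092.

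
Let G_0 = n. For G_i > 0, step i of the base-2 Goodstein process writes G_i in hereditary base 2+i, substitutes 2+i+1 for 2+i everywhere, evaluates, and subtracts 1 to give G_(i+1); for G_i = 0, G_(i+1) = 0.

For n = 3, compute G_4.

i=0: 3 = 2 + 1 (b=2); 2→3: 3 + 1 = 4; 4−1 = 3
i=1: 3 = 3 (b=3); 3→4: 4 = 4; 4−1 = 3
i=2: 3 = 3 (b=4); 4→5: 3 = 3; 3−1 = 2
i=3: 2 = 2 (b=5); 5→6: 2 = 2; 2−1 = 1
i=4: 1 = 1 (b=6); 6→7: 1 = 1; 1−1 = 0

1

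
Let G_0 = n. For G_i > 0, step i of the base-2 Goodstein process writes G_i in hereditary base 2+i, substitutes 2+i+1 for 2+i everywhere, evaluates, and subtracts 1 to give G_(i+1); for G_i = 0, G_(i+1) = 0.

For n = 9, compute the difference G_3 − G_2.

base 2: 9 = 2^(2 + 1) + 1; at 3: 3^(3 + 1) + 1 = 82; next = 81
base 3: 81 = 3^(3 + 1); at 4: 4^(4 + 1) = 1024; next = 1023
base 4: 1023 = 3·4^4 + 3·4^3 + 3·4^2 + 3·4 + 3; at 5: 3·5^5 + 3·5^3 + 3·5^2 + 3·5 + 3 = 9843; next = 9842

8819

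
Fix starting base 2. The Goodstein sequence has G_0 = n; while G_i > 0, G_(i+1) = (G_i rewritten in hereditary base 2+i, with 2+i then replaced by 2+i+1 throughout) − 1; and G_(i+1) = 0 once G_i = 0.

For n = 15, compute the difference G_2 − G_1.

1172

G_0=15  [base 2] 2^(2 + 1) + 2^2 + 2 + 1  →[2↦3]→  3^(3 + 1) + 3^3 + 3 + 1 = 112  −1 ⇒ G_1=111
G_1=111  [base 3] 3^(3 + 1) + 3^3 + 3  →[3↦4]→  4^(4 + 1) + 4^4 + 4 = 1284  −1 ⇒ G_2=1283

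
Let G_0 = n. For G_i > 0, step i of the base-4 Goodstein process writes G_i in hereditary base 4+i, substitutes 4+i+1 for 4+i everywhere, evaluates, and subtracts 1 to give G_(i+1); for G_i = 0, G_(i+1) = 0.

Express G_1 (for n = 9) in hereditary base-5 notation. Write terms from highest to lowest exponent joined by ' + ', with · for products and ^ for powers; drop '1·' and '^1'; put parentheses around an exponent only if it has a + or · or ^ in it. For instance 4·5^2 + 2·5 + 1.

i=0: 9 = 2·4 + 1 (b=4); 4→5: 2·5 + 1 = 11; 11−1 = 10
i=1: 10 = 2·5 (b=5); 5→6: 2·6 = 12; 12−1 = 11

2·5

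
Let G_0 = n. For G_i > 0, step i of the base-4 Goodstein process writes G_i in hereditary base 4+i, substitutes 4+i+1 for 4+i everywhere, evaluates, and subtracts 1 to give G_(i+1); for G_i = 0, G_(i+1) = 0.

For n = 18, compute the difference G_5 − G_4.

5

G_0=18  [base 4] 4^2 + 2  →[4↦5]→  5^2 + 2 = 27  −1 ⇒ G_1=26
G_1=26  [base 5] 5^2 + 1  →[5↦6]→  6^2 + 1 = 37  −1 ⇒ G_2=36
G_2=36  [base 6] 6^2  →[6↦7]→  7^2 = 49  −1 ⇒ G_3=48
G_3=48  [base 7] 6·7 + 6  →[7↦8]→  6·8 + 6 = 54  −1 ⇒ G_4=53
G_4=53  [base 8] 6·8 + 5  →[8↦9]→  6·9 + 5 = 59  −1 ⇒ G_5=58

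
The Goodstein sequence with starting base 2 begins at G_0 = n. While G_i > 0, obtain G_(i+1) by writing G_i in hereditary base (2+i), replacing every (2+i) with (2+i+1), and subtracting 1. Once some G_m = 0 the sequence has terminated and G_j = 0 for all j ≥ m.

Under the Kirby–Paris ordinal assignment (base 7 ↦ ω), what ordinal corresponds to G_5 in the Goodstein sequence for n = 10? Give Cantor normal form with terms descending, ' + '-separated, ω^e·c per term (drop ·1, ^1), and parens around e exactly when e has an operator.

ω^ω·5 + ω^5·5 + ω^4·5 + ω^3·5 + ω^2·5 + ω·5 + 4

i=0: 10 = 2^(2 + 1) + 2 (b=2); 2→3: 3^(3 + 1) + 3 = 84; 84−1 = 83
i=1: 83 = 3^(3 + 1) + 2 (b=3); 3→4: 4^(4 + 1) + 2 = 1026; 1026−1 = 1025
i=2: 1025 = 4^(4 + 1) + 1 (b=4); 4→5: 5^(5 + 1) + 1 = 15626; 15626−1 = 15625
i=3: 15625 = 5^(5 + 1) (b=5); 5→6: 6^(6 + 1) = 279936; 279936−1 = 279935
i=4: 279935 = 5·6^6 + 5·6^5 + 5·6^4 + 5·6^3 + 5·6^2 + 5·6 + 5 (b=6); 6→7: 5·7^7 + 5·7^5 + 5·7^4 + 5·7^3 + 5·7^2 + 5·7 + 5 = 4215755; 4215755−1 = 4215754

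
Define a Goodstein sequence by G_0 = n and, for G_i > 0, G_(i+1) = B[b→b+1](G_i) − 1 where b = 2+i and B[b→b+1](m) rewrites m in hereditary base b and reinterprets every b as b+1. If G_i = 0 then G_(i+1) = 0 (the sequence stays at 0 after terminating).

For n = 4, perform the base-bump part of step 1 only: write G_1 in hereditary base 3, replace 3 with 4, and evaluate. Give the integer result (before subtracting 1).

4 —HB2→ 2^2 —bump→ 3^3 = 27 —(−1)→ 26
26 —HB3→ 2·3^2 + 2·3 + 2 —bump→ 2·4^2 + 2·4 + 2 = 42 —(−1)→ 41

42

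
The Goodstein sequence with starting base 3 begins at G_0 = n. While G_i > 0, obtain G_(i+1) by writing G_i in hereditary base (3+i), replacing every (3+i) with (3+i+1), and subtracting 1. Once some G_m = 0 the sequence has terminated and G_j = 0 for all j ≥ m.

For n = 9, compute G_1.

step 0: 9 = 3^2; sub 4 for 3: 4^2; = 16; G_1 = 16−1 = 15
step 1: 15 = 3·4 + 3; sub 5 for 4: 3·5 + 3; = 18; G_2 = 18−1 = 17

15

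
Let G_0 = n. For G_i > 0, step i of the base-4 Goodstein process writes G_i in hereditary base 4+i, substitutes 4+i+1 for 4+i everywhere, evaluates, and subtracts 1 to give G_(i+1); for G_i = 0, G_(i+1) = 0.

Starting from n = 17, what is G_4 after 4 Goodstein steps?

G_0 = 17. HB_4(17) = 4^2 + 1. Bump = 26. G_1 = 25.
G_1 = 25. HB_5(25) = 5^2. Bump = 36. G_2 = 35.
G_2 = 35. HB_6(35) = 5·6 + 5. Bump = 40. G_3 = 39.
G_3 = 39. HB_7(39) = 5·7 + 4. Bump = 44. G_4 = 43.
G_4 = 43. HB_8(43) = 5·8 + 3. Bump = 48. G_5 = 47.

43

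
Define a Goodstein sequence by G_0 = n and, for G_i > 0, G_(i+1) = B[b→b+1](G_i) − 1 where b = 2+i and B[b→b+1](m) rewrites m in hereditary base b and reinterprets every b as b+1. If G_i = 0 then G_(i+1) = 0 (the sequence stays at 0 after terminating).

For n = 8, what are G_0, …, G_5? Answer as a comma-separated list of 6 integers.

8, 80, 553, 6310, 93395, 1647195

[0] 8 ≡ 2^(2 + 1) (base 2). Lift 3: 81. −1: 80.
[1] 80 ≡ 2·3^3 + 2·3^2 + 2·3 + 2 (base 3). Lift 4: 554. −1: 553.
[2] 553 ≡ 2·4^4 + 2·4^2 + 2·4 + 1 (base 4). Lift 5: 6311. −1: 6310.
[3] 6310 ≡ 2·5^5 + 2·5^2 + 2·5 (base 5). Lift 6: 93396. −1: 93395.
[4] 93395 ≡ 2·6^6 + 2·6^2 + 6 + 5 (base 6). Lift 7: 1647196. −1: 1647195.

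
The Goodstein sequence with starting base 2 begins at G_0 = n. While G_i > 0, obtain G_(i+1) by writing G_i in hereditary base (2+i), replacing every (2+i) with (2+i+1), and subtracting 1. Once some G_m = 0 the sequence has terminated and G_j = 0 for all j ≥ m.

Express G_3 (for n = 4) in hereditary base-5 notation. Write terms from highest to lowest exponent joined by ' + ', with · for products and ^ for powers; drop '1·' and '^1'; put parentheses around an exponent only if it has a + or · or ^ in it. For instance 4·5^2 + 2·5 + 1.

G_0=4  [base 2] 2^2  →[2↦3]→  3^3 = 27  −1 ⇒ G_1=26
G_1=26  [base 3] 2·3^2 + 2·3 + 2  →[3↦4]→  2·4^2 + 2·4 + 2 = 42  −1 ⇒ G_2=41
G_2=41  [base 4] 2·4^2 + 2·4 + 1  →[4↦5]→  2·5^2 + 2·5 + 1 = 61  −1 ⇒ G_3=60
G_3=60  [base 5] 2·5^2 + 2·5  →[5↦6]→  2·6^2 + 2·6 = 84  −1 ⇒ G_4=83

2·5^2 + 2·5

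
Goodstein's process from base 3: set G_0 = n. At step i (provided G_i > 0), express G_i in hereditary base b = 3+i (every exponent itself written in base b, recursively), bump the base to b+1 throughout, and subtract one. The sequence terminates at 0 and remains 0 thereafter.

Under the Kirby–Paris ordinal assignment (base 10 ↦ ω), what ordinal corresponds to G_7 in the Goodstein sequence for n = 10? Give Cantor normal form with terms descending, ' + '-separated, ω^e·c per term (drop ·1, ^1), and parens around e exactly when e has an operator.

(0) 10|_3 = 3^2 + 1 ↦ 4^2 + 1|_4 = 17 ⇒ 16
(1) 16|_4 = 4^2 ↦ 5^2|_5 = 25 ⇒ 24
(2) 24|_5 = 4·5 + 4 ↦ 4·6 + 4|_6 = 28 ⇒ 27
(3) 27|_6 = 4·6 + 3 ↦ 4·7 + 3|_7 = 31 ⇒ 30
(4) 30|_7 = 4·7 + 2 ↦ 4·8 + 2|_8 = 34 ⇒ 33
(5) 33|_8 = 4·8 + 1 ↦ 4·9 + 1|_9 = 37 ⇒ 36
(6) 36|_9 = 4·9 ↦ 4·10|_10 = 40 ⇒ 39

ω·3 + 9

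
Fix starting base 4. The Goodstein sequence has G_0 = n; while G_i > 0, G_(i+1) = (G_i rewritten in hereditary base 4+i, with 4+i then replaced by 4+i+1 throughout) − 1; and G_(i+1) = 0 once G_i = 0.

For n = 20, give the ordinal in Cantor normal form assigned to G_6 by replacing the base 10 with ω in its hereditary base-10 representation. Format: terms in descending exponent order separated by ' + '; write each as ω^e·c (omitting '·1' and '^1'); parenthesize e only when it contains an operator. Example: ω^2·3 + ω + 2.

ω·9 + 9

[0] 20 ≡ 4^2 + 4 (base 4). Lift 5: 30. −1: 29.
[1] 29 ≡ 5^2 + 4 (base 5). Lift 6: 40. −1: 39.
[2] 39 ≡ 6^2 + 3 (base 6). Lift 7: 52. −1: 51.
[3] 51 ≡ 7^2 + 2 (base 7). Lift 8: 66. −1: 65.
[4] 65 ≡ 8^2 + 1 (base 8). Lift 9: 82. −1: 81.
[5] 81 ≡ 9^2 (base 9). Lift 10: 100. −1: 99.
[6] 99 ≡ 9·10 + 9 (base 10). Lift 11: 108. −1: 107.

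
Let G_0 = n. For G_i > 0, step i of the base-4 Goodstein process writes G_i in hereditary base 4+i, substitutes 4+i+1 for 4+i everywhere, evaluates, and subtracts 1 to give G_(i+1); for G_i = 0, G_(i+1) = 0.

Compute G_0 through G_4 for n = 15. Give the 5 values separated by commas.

15, 17, 19, 21, 23

G_0=15  [base 4] 3·4 + 3  →[4↦5]→  3·5 + 3 = 18  −1 ⇒ G_1=17
G_1=17  [base 5] 3·5 + 2  →[5↦6]→  3·6 + 2 = 20  −1 ⇒ G_2=19
G_2=19  [base 6] 3·6 + 1  →[6↦7]→  3·7 + 1 = 22  −1 ⇒ G_3=21
G_3=21  [base 7] 3·7  →[7↦8]→  3·8 = 24  −1 ⇒ G_4=23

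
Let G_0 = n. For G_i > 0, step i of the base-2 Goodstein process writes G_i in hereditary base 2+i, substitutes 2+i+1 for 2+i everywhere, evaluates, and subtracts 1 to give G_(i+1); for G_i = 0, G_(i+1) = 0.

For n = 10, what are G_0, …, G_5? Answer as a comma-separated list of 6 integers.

10, 83, 1025, 15625, 279935, 4215754

G_0=10  [base 2] 2^(2 + 1) + 2  →[2↦3]→  3^(3 + 1) + 3 = 84  −1 ⇒ G_1=83
G_1=83  [base 3] 3^(3 + 1) + 2  →[3↦4]→  4^(4 + 1) + 2 = 1026  −1 ⇒ G_2=1025
G_2=1025  [base 4] 4^(4 + 1) + 1  →[4↦5]→  5^(5 + 1) + 1 = 15626  −1 ⇒ G_3=15625
G_3=15625  [base 5] 5^(5 + 1)  →[5↦6]→  6^(6 + 1) = 279936  −1 ⇒ G_4=279935
G_4=279935  [base 6] 5·6^6 + 5·6^5 + 5·6^4 + 5·6^3 + 5·6^2 + 5·6 + 5  →[6↦7]→  5·7^7 + 5·7^5 + 5·7^4 + 5·7^3 + 5·7^2 + 5·7 + 5 = 4215755  −1 ⇒ G_5=4215754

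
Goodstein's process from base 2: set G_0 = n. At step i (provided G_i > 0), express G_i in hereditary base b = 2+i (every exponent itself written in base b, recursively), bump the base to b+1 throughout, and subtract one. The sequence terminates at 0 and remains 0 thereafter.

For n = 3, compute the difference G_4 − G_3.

(0) 3|_2 = 2 + 1 ↦ 3 + 1|_3 = 4 ⇒ 3
(1) 3|_3 = 3 ↦ 4|_4 = 4 ⇒ 3
(2) 3|_4 = 3 ↦ 3|_5 = 3 ⇒ 2
(3) 2|_5 = 2 ↦ 2|_6 = 2 ⇒ 1

-1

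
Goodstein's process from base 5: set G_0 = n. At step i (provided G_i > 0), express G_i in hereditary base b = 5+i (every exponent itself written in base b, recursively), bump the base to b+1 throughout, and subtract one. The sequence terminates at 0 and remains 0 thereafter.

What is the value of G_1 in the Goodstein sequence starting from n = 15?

base 5: 15 = 3·5; at 6: 3·6 = 18; next = 17
base 6: 17 = 2·6 + 5; at 7: 2·7 + 5 = 19; next = 18

17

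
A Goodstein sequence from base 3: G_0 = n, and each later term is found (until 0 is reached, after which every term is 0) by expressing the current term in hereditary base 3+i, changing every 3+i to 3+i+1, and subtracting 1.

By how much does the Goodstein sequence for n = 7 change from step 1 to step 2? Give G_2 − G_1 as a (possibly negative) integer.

1

base 3: 7 = 2·3 + 1; at 4: 2·4 + 1 = 9; next = 8
base 4: 8 = 2·4; at 5: 2·5 = 10; next = 9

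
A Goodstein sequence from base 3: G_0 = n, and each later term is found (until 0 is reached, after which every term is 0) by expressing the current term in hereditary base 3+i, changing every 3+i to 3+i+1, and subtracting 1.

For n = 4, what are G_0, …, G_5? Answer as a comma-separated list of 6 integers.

4, 4, 4, 3, 2, 1

i=0: 4 = 3 + 1 (b=3); 3→4: 4 + 1 = 5; 5−1 = 4
i=1: 4 = 4 (b=4); 4→5: 5 = 5; 5−1 = 4
i=2: 4 = 4 (b=5); 5→6: 4 = 4; 4−1 = 3
i=3: 3 = 3 (b=6); 6→7: 3 = 3; 3−1 = 2
i=4: 2 = 2 (b=7); 7→8: 2 = 2; 2−1 = 1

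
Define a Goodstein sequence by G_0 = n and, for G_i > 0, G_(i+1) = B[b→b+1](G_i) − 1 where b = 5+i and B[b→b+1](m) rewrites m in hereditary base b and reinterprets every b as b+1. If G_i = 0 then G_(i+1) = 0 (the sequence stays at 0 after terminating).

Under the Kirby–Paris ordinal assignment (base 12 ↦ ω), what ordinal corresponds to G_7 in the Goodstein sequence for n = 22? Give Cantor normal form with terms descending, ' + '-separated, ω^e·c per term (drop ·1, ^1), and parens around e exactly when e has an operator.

(0) 22|_5 = 4·5 + 2 ↦ 4·6 + 2|_6 = 26 ⇒ 25
(1) 25|_6 = 4·6 + 1 ↦ 4·7 + 1|_7 = 29 ⇒ 28
(2) 28|_7 = 4·7 ↦ 4·8|_8 = 32 ⇒ 31
(3) 31|_8 = 3·8 + 7 ↦ 3·9 + 7|_9 = 34 ⇒ 33
(4) 33|_9 = 3·9 + 6 ↦ 3·10 + 6|_10 = 36 ⇒ 35
(5) 35|_10 = 3·10 + 5 ↦ 3·11 + 5|_11 = 38 ⇒ 37
(6) 37|_11 = 3·11 + 4 ↦ 3·12 + 4|_12 = 40 ⇒ 39
(7) 39|_12 = 3·12 + 3 ↦ 3·13 + 3|_13 = 42 ⇒ 41

ω·3 + 3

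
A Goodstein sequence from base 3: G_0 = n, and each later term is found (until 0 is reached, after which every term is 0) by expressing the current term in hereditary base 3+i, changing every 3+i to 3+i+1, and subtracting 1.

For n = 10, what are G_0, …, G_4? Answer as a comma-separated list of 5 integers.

G_0=10  [base 3] 3^2 + 1  →[3↦4]→  4^2 + 1 = 17  −1 ⇒ G_1=16
G_1=16  [base 4] 4^2  →[4↦5]→  5^2 = 25  −1 ⇒ G_2=24
G_2=24  [base 5] 4·5 + 4  →[5↦6]→  4·6 + 4 = 28  −1 ⇒ G_3=27
G_3=27  [base 6] 4·6 + 3  →[6↦7]→  4·7 + 3 = 31  −1 ⇒ G_4=30

10, 16, 24, 27, 30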